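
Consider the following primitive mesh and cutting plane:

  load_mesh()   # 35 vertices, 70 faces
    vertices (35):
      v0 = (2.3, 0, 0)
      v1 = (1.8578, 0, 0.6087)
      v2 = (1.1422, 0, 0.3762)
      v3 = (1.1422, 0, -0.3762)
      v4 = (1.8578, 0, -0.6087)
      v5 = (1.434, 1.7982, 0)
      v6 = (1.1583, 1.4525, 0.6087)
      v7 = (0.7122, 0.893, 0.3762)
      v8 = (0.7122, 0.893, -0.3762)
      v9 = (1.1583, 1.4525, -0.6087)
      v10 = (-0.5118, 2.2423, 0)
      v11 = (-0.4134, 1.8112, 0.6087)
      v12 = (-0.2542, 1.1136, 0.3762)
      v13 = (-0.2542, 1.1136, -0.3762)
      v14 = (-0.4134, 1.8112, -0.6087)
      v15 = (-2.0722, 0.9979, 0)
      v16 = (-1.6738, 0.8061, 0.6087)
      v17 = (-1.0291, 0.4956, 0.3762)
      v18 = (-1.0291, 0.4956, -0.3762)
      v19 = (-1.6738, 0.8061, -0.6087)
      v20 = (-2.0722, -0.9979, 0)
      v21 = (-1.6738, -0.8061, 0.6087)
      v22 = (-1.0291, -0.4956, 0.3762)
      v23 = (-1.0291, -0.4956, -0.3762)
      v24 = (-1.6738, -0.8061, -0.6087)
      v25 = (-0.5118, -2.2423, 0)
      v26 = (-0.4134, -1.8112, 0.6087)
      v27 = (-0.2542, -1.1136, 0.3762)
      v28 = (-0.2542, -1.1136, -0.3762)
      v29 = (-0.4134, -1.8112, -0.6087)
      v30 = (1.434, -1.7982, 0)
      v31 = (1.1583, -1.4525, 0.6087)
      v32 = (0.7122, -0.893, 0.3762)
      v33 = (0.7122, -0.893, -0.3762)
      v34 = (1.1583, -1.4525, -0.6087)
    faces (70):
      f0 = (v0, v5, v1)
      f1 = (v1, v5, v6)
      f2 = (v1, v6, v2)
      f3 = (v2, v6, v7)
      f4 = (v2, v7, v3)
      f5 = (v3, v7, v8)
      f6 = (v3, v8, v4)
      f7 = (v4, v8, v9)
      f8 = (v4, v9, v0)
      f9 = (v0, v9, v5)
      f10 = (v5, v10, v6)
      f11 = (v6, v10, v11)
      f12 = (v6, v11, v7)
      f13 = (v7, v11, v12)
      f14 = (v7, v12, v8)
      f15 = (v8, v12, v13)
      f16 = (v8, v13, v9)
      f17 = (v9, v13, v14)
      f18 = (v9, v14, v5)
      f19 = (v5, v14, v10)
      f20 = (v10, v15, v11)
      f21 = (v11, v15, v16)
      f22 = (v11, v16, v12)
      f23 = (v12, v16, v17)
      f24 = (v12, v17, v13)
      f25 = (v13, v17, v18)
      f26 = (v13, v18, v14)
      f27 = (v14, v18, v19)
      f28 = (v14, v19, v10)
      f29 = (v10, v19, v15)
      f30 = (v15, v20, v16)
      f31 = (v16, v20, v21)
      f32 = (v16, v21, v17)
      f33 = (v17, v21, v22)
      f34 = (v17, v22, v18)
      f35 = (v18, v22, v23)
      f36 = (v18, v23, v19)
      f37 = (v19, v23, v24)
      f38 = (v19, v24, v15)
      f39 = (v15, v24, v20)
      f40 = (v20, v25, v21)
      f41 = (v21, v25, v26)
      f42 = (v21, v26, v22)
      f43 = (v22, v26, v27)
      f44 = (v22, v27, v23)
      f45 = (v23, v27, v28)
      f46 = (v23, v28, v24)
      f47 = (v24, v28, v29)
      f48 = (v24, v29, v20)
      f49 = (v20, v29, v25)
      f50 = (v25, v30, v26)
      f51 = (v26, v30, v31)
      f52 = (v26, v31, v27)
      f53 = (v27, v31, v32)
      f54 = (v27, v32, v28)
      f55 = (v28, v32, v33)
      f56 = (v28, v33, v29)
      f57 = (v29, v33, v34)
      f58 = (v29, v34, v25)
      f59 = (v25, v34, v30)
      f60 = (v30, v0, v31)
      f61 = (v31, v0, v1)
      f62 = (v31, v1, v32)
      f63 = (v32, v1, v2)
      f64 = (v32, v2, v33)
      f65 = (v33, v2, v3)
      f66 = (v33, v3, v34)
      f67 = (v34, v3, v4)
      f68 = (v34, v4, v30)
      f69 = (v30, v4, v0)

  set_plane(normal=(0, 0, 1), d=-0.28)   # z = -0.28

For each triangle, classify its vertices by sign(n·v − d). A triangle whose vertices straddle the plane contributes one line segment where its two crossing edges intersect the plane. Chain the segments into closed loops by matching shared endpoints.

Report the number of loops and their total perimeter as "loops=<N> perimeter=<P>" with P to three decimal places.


Straddling triangles (28 of 70):
  (v2,v7,v3) [++-] → (1.08722, 0.114177, -0.28)–(1.1422, 0, -0.28)  len=0.1267
  (v3,v7,v8) [-+-] → (1.08722, 0.114177, -0.28)–(0.7122, 0.893, -0.28)  len=0.8644
  (v4,v9,v0) [--+] → (1.77482, 0.668145, -0.28)–(2.09659, 0, -0.28)  len=0.7416
  (v0,v9,v5) [+-+] → (1.77482, 0.668145, -0.28)–(1.30718, 1.63918, -0.28)  len=1.0778
  (v7,v12,v8) [++-] → (0.588638, 0.921205, -0.28)–(0.7122, 0.893, -0.28)  len=0.1267
  (v8,v12,v13) [-+-] → (0.588638, 0.921205, -0.28)–(-0.2542, 1.1136, -0.28)  len=0.8645
  (v9,v14,v5) [--+] → (0.584202, 1.80418, -0.28)–(1.30718, 1.63918, -0.28)  len=0.7416
  (v5,v14,v10) [+-+] → (0.584202, 1.80418, -0.28)–(-0.466536, 2.044, -0.28)  len=1.0778
  (v12,v17,v13) [++-] → (-0.353277, 1.03458, -0.28)–(-0.2542, 1.1136, -0.28)  len=0.1267
  (v13,v17,v18) [-+-] → (-0.353277, 1.03458, -0.28)–(-1.0291, 0.4956, -0.28)  len=0.8644
  (v14,v19,v10) [--+] → (-1.04632, 1.58165, -0.28)–(-0.466536, 2.044, -0.28)  len=0.7416
  (v10,v19,v15) [+-+] → (-1.04632, 1.58165, -0.28)–(-1.88894, 0.909673, -0.28)  len=1.0778
  (v17,v22,v18) [++-] → (-1.0291, 0.368868, -0.28)–(-1.0291, 0.4956, -0.28)  len=0.1267
  (v18,v22,v23) [-+-] → (-1.0291, 0.368868, -0.28)–(-1.0291, -0.4956, -0.28)  len=0.8645
  (v19,v24,v15) [--+] → (-1.88894, 0.168066, -0.28)–(-1.88894, 0.909673, -0.28)  len=0.7416
  (v15,v24,v20) [+-+] → (-1.88894, 0.168066, -0.28)–(-1.88894, -0.909673, -0.28)  len=1.0777
  (v22,v27,v23) [++-] → (-0.930023, -0.574616, -0.28)–(-1.0291, -0.4956, -0.28)  len=0.1267
  (v23,v27,v28) [-+-] → (-0.930023, -0.574616, -0.28)–(-0.2542, -1.1136, -0.28)  len=0.8644
  (v24,v29,v20) [--+] → (-1.30916, -1.37202, -0.28)–(-1.88894, -0.909673, -0.28)  len=0.7416
  (v20,v29,v25) [+-+] → (-1.30916, -1.37202, -0.28)–(-0.466536, -2.044, -0.28)  len=1.0778
  (v27,v32,v28) [++-] → (-0.130638, -1.08539, -0.28)–(-0.2542, -1.1136, -0.28)  len=0.1267
  (v28,v32,v33) [-+-] → (-0.130638, -1.08539, -0.28)–(0.7122, -0.893, -0.28)  len=0.8645
  (v29,v34,v25) [--+] → (0.256441, -1.87899, -0.28)–(-0.466536, -2.044, -0.28)  len=0.7416
  (v25,v34,v30) [+-+] → (0.256441, -1.87899, -0.28)–(1.30718, -1.63918, -0.28)  len=1.0778
  (v32,v2,v33) [++-] → (0.767179, -0.778823, -0.28)–(0.7122, -0.893, -0.28)  len=0.1267
  (v33,v2,v3) [-+-] → (0.767179, -0.778823, -0.28)–(1.1422, 0, -0.28)  len=0.8644
  (v34,v4,v30) [--+] → (1.62895, -0.971034, -0.28)–(1.30718, -1.63918, -0.28)  len=0.7416
  (v30,v4,v0) [+-+] → (1.62895, -0.971034, -0.28)–(2.09659, 0, -0.28)  len=1.0778

Chained into 2 loop(s):
  loop 1: 14 segments, perimeter = 6.9383
  loop 2: 14 segments, perimeter = 12.7354
Total perimeter = 19.674

loops=2 perimeter=19.674


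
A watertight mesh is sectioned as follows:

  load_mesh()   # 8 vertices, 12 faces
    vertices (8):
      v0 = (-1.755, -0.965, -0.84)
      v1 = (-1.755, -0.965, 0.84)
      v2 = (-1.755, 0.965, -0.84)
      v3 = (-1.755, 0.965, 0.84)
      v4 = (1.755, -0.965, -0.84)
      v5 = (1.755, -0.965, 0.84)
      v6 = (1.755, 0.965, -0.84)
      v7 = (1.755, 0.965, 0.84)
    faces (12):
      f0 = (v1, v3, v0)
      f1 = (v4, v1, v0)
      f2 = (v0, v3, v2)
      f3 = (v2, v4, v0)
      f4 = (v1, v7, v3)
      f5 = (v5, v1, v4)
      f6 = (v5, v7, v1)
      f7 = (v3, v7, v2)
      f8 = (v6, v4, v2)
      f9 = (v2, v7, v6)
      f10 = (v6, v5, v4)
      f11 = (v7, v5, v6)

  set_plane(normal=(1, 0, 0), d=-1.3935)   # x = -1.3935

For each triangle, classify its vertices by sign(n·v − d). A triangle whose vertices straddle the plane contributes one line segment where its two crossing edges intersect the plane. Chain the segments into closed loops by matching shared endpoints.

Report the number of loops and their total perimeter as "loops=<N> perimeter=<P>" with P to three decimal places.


Straddling triangles (8 of 12):
  (v4,v1,v0) [+--] → (-1.3935, -0.965, 0.666974)–(-1.3935, -0.965, -0.84)  len=1.5070
  (v2,v4,v0) [-+-] → (-1.3935, 0.766226, -0.84)–(-1.3935, -0.965, -0.84)  len=1.7312
  (v1,v7,v3) [-+-] → (-1.3935, -0.766226, 0.84)–(-1.3935, 0.965, 0.84)  len=1.7312
  (v5,v1,v4) [+-+] → (-1.3935, -0.965, 0.84)–(-1.3935, -0.965, 0.666974)  len=0.1730
  (v5,v7,v1) [++-] → (-1.3935, -0.766226, 0.84)–(-1.3935, -0.965, 0.84)  len=0.1988
  (v3,v7,v2) [-+-] → (-1.3935, 0.965, 0.84)–(-1.3935, 0.965, -0.666974)  len=1.5070
  (v6,v4,v2) [++-] → (-1.3935, 0.766226, -0.84)–(-1.3935, 0.965, -0.84)  len=0.1988
  (v2,v7,v6) [-++] → (-1.3935, 0.965, -0.666974)–(-1.3935, 0.965, -0.84)  len=0.1730

Chained into 1 loop(s):
  loop 1: 8 segments, perimeter = 7.2200
Total perimeter = 7.220

loops=1 perimeter=7.220


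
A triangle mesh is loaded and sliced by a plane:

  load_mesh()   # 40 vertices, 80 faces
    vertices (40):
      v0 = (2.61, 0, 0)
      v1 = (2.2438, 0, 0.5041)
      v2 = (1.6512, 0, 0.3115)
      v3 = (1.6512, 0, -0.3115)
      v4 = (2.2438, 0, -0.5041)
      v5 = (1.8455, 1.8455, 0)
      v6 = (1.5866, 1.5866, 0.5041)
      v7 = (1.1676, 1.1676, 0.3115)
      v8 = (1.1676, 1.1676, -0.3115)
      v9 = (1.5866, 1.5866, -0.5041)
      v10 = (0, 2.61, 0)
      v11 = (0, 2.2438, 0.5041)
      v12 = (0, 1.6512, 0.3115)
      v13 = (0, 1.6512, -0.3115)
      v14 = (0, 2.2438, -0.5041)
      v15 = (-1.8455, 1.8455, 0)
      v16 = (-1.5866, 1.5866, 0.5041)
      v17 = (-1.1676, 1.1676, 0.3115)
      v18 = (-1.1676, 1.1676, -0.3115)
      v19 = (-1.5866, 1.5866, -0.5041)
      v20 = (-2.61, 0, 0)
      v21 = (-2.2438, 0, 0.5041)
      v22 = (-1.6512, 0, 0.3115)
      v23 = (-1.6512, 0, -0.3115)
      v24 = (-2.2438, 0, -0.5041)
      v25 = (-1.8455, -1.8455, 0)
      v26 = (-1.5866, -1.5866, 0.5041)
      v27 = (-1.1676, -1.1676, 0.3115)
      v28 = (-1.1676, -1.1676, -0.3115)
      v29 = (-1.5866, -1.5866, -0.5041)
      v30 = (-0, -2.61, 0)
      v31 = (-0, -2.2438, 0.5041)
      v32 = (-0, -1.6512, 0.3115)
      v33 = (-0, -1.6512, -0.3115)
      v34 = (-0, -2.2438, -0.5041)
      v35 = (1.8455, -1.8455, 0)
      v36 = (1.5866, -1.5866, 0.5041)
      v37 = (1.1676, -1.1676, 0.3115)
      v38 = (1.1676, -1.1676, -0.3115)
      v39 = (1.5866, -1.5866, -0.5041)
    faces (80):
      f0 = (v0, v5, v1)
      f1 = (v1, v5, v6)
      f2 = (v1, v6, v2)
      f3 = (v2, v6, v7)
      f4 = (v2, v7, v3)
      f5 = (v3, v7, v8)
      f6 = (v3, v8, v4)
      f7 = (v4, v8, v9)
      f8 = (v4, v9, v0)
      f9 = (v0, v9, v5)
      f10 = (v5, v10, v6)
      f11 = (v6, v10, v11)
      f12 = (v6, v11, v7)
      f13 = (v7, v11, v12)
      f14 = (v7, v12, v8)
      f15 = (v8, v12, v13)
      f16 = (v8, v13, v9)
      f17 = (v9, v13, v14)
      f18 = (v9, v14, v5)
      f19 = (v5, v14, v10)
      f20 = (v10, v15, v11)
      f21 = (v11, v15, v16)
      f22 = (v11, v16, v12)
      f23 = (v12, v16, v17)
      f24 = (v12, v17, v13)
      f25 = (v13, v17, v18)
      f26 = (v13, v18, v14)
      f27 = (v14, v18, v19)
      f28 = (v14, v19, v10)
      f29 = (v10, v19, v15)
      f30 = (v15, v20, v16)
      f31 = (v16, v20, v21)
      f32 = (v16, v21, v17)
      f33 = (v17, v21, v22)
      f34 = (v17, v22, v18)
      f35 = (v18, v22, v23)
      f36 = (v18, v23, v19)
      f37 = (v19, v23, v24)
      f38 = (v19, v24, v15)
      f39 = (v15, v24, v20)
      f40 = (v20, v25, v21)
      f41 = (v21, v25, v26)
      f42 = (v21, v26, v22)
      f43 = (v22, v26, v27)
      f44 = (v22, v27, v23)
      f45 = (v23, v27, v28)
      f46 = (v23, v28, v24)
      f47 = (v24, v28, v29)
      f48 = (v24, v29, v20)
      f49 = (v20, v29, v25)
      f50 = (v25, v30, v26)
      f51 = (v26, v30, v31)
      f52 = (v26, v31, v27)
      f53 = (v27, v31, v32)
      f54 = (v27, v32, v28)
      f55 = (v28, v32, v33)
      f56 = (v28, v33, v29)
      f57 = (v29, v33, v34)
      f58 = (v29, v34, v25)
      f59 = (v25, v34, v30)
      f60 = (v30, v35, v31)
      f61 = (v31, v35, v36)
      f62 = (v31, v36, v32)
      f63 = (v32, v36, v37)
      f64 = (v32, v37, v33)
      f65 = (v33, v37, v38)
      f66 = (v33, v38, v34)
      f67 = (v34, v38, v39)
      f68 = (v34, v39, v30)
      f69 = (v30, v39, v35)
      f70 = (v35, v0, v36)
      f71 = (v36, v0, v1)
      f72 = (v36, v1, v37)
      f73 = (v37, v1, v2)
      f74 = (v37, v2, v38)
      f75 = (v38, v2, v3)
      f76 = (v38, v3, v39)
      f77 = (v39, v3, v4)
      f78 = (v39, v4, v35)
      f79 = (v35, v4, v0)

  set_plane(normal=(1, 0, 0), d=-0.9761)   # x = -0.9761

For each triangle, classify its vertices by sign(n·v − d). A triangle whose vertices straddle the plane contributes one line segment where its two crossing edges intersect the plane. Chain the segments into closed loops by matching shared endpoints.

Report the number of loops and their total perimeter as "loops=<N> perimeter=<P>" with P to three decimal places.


Straddling triangles (20 of 80):
  (v10,v15,v11) [+-+] → (-0.9761, 2.20565, 0)–(-0.9761, 2.03314, 0.237477)  len=0.2935
  (v11,v15,v16) [+--] → (-0.9761, 2.03314, 0.237477)–(-0.9761, 1.83948, 0.5041)  len=0.3295
  (v11,v16,v12) [+-+] → (-0.9761, 1.83948, 0.5041)–(-0.9761, 1.61146, 0.42999)  len=0.2398
  (v12,v16,v17) [+--] → (-0.9761, 1.61146, 0.42999)–(-0.9761, 1.24692, 0.3115)  len=0.3833
  (v12,v17,v13) [+-+] → (-0.9761, 1.24692, 0.3115)–(-0.9761, 1.24692, 0.209321)  len=0.1022
  (v13,v17,v18) [+--] → (-0.9761, 1.24692, 0.209321)–(-0.9761, 1.24692, -0.3115)  len=0.5208
  (v13,v18,v14) [+-+] → (-0.9761, 1.24692, -0.3115)–(-0.9761, 1.34411, -0.343089)  len=0.1022
  (v14,v18,v19) [+--] → (-0.9761, 1.34411, -0.343089)–(-0.9761, 1.83948, -0.5041)  len=0.5209
  (v14,v19,v10) [+-+] → (-0.9761, 1.83948, -0.5041)–(-0.9761, 1.98039, -0.31013)  len=0.2397
  (v10,v19,v15) [+--] → (-0.9761, 1.98039, -0.31013)–(-0.9761, 2.20565, 0)  len=0.3833
  (v25,v30,v26) [-+-] → (-0.9761, -2.20565, 0)–(-0.9761, -1.98039, 0.31013)  len=0.3833
  (v26,v30,v31) [-++] → (-0.9761, -1.98039, 0.31013)–(-0.9761, -1.83948, 0.5041)  len=0.2397
  (v26,v31,v27) [-+-] → (-0.9761, -1.83948, 0.5041)–(-0.9761, -1.34411, 0.343089)  len=0.5209
  (v27,v31,v32) [-++] → (-0.9761, -1.34411, 0.343089)–(-0.9761, -1.24692, 0.3115)  len=0.1022
  (v27,v32,v28) [-+-] → (-0.9761, -1.24692, 0.3115)–(-0.9761, -1.24692, -0.209321)  len=0.5208
  (v28,v32,v33) [-++] → (-0.9761, -1.24692, -0.209321)–(-0.9761, -1.24692, -0.3115)  len=0.1022
  (v28,v33,v29) [-+-] → (-0.9761, -1.24692, -0.3115)–(-0.9761, -1.61146, -0.42999)  len=0.3833
  (v29,v33,v34) [-++] → (-0.9761, -1.61146, -0.42999)–(-0.9761, -1.83948, -0.5041)  len=0.2398
  (v29,v34,v25) [-+-] → (-0.9761, -1.83948, -0.5041)–(-0.9761, -2.03314, -0.237477)  len=0.3295
  (v25,v34,v30) [-++] → (-0.9761, -2.03314, -0.237477)–(-0.9761, -2.20565, 0)  len=0.2935

Chained into 2 loop(s):
  loop 1: 10 segments, perimeter = 3.1153
  loop 2: 10 segments, perimeter = 3.1153
Total perimeter = 6.231

loops=2 perimeter=6.231


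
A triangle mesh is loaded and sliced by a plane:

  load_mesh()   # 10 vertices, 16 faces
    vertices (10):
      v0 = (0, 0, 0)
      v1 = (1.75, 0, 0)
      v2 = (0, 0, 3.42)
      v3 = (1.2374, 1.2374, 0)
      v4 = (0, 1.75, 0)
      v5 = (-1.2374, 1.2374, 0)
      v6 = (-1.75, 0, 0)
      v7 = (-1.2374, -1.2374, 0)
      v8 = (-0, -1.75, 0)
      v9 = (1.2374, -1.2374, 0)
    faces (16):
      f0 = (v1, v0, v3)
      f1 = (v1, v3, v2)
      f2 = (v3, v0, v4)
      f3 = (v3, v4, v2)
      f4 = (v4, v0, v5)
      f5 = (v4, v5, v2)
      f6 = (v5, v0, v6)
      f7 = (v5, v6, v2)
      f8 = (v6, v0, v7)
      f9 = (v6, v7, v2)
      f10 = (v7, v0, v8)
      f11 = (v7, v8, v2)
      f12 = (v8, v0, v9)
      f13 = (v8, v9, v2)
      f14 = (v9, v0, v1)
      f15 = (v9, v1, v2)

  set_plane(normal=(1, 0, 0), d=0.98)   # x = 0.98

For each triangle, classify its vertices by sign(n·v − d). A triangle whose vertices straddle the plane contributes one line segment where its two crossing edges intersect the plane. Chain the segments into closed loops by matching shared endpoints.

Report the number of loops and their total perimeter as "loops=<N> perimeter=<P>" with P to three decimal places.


Straddling triangles (8 of 16):
  (v1,v0,v3) [+-+] → (0.98, 0, 0)–(0.98, 0.98, 0)  len=0.9800
  (v1,v3,v2) [++-] → (0.98, 0.98, 0.711417)–(0.98, 0, 1.5048)  len=1.2609
  (v3,v0,v4) [+--] → (0.98, 0.98, 0)–(0.98, 1.34403, 0)  len=0.3640
  (v3,v4,v2) [+--] → (0.98, 1.34403, 0)–(0.98, 0.98, 0.711417)  len=0.7991
  (v8,v0,v9) [--+] → (0.98, -0.98, 0)–(0.98, -1.34403, 0)  len=0.3640
  (v8,v9,v2) [-+-] → (0.98, -1.34403, 0)–(0.98, -0.98, 0.711417)  len=0.7991
  (v9,v0,v1) [+-+] → (0.98, -0.98, 0)–(0.98, 0, 0)  len=0.9800
  (v9,v1,v2) [++-] → (0.98, 0, 1.5048)–(0.98, -0.98, 0.711417)  len=1.2609

Chained into 1 loop(s):
  loop 1: 8 segments, perimeter = 6.8081
Total perimeter = 6.808

loops=1 perimeter=6.808


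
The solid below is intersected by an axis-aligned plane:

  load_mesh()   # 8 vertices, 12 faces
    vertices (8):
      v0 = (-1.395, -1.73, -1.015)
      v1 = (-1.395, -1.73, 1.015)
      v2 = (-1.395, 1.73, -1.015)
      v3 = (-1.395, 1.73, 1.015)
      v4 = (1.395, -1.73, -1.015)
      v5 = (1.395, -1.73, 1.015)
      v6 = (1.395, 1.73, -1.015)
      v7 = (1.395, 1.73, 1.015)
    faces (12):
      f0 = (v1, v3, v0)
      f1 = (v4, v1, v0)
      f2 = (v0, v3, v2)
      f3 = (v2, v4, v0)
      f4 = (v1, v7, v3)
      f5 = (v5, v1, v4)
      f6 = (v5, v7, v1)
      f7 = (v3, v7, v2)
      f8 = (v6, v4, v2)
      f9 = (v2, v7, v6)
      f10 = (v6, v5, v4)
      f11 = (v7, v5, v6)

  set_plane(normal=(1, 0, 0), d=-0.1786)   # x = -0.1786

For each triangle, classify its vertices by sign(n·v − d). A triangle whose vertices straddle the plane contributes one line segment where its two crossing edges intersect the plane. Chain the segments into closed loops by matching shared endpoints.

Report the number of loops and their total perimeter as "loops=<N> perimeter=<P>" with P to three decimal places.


loops=1 perimeter=10.980

Straddling triangles (8 of 12):
  (v4,v1,v0) [+--] → (-0.1786, -1.73, 0.129949)–(-0.1786, -1.73, -1.015)  len=1.1449
  (v2,v4,v0) [-+-] → (-0.1786, 0.22149, -1.015)–(-0.1786, -1.73, -1.015)  len=1.9515
  (v1,v7,v3) [-+-] → (-0.1786, -0.22149, 1.015)–(-0.1786, 1.73, 1.015)  len=1.9515
  (v5,v1,v4) [+-+] → (-0.1786, -1.73, 1.015)–(-0.1786, -1.73, 0.129949)  len=0.8851
  (v5,v7,v1) [++-] → (-0.1786, -0.22149, 1.015)–(-0.1786, -1.73, 1.015)  len=1.5085
  (v3,v7,v2) [-+-] → (-0.1786, 1.73, 1.015)–(-0.1786, 1.73, -0.129949)  len=1.1449
  (v6,v4,v2) [++-] → (-0.1786, 0.22149, -1.015)–(-0.1786, 1.73, -1.015)  len=1.5085
  (v2,v7,v6) [-++] → (-0.1786, 1.73, -0.129949)–(-0.1786, 1.73, -1.015)  len=0.8851

Chained into 1 loop(s):
  loop 1: 8 segments, perimeter = 10.9800
Total perimeter = 10.980


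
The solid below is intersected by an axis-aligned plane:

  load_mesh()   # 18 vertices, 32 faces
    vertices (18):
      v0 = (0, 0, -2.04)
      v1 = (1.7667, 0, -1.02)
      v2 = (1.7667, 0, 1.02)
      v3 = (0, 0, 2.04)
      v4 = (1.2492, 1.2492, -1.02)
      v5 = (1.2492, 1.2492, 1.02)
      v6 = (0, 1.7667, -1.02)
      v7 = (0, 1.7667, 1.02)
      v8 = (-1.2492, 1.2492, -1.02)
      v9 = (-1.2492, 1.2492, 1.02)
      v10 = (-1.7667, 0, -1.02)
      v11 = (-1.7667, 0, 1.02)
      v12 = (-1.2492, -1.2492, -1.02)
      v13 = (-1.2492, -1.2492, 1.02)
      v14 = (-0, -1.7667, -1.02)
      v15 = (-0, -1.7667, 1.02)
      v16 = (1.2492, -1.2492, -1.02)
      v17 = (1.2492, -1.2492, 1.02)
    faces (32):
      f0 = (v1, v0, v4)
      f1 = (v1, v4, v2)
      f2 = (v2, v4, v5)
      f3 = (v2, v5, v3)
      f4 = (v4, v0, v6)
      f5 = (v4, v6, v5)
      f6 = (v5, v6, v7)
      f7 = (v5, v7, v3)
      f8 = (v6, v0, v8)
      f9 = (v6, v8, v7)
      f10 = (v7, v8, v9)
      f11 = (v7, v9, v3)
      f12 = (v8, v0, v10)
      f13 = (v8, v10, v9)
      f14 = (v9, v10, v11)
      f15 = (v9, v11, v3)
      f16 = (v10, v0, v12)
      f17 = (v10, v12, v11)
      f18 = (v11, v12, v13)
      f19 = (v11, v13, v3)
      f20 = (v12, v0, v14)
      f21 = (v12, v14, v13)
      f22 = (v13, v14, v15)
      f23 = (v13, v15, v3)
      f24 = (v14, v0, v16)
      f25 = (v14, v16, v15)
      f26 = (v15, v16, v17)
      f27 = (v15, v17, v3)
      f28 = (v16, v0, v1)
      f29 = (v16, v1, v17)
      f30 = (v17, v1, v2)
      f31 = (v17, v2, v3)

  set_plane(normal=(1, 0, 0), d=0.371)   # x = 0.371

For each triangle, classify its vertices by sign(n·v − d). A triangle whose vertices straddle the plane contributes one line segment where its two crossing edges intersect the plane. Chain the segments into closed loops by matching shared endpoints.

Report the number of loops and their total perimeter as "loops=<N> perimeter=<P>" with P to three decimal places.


loops=1 perimeter=11.342

Straddling triangles (12 of 32):
  (v1,v0,v4) [+-+] → (0.371, 0, -1.8258)–(0.371, 0.371, -1.73707)  len=0.3815
  (v2,v5,v3) [++-] → (0.371, 0.371, 1.73707)–(0.371, 0, 1.8258)  len=0.3815
  (v4,v0,v6) [+--] → (0.371, 0.371, -1.73707)–(0.371, 1.61301, -1.02)  len=1.4341
  (v4,v6,v5) [+-+] → (0.371, 1.61301, -1.02)–(0.371, 1.61301, -0.41414)  len=0.6059
  (v5,v6,v7) [+--] → (0.371, 1.61301, -0.41414)–(0.371, 1.61301, 1.02)  len=1.4341
  (v5,v7,v3) [+--] → (0.371, 1.61301, 1.02)–(0.371, 0.371, 1.73707)  len=1.4341
  (v14,v0,v16) [--+] → (0.371, -0.371, -1.73707)–(0.371, -1.61301, -1.02)  len=1.4341
  (v14,v16,v15) [-+-] → (0.371, -1.61301, -1.02)–(0.371, -1.61301, 0.41414)  len=1.4341
  (v15,v16,v17) [-++] → (0.371, -1.61301, 0.41414)–(0.371, -1.61301, 1.02)  len=0.6059
  (v15,v17,v3) [-+-] → (0.371, -1.61301, 1.02)–(0.371, -0.371, 1.73707)  len=1.4341
  (v16,v0,v1) [+-+] → (0.371, -0.371, -1.73707)–(0.371, 0, -1.8258)  len=0.3815
  (v17,v2,v3) [++-] → (0.371, 0, 1.8258)–(0.371, -0.371, 1.73707)  len=0.3815

Chained into 1 loop(s):
  loop 1: 12 segments, perimeter = 11.3424
Total perimeter = 11.342


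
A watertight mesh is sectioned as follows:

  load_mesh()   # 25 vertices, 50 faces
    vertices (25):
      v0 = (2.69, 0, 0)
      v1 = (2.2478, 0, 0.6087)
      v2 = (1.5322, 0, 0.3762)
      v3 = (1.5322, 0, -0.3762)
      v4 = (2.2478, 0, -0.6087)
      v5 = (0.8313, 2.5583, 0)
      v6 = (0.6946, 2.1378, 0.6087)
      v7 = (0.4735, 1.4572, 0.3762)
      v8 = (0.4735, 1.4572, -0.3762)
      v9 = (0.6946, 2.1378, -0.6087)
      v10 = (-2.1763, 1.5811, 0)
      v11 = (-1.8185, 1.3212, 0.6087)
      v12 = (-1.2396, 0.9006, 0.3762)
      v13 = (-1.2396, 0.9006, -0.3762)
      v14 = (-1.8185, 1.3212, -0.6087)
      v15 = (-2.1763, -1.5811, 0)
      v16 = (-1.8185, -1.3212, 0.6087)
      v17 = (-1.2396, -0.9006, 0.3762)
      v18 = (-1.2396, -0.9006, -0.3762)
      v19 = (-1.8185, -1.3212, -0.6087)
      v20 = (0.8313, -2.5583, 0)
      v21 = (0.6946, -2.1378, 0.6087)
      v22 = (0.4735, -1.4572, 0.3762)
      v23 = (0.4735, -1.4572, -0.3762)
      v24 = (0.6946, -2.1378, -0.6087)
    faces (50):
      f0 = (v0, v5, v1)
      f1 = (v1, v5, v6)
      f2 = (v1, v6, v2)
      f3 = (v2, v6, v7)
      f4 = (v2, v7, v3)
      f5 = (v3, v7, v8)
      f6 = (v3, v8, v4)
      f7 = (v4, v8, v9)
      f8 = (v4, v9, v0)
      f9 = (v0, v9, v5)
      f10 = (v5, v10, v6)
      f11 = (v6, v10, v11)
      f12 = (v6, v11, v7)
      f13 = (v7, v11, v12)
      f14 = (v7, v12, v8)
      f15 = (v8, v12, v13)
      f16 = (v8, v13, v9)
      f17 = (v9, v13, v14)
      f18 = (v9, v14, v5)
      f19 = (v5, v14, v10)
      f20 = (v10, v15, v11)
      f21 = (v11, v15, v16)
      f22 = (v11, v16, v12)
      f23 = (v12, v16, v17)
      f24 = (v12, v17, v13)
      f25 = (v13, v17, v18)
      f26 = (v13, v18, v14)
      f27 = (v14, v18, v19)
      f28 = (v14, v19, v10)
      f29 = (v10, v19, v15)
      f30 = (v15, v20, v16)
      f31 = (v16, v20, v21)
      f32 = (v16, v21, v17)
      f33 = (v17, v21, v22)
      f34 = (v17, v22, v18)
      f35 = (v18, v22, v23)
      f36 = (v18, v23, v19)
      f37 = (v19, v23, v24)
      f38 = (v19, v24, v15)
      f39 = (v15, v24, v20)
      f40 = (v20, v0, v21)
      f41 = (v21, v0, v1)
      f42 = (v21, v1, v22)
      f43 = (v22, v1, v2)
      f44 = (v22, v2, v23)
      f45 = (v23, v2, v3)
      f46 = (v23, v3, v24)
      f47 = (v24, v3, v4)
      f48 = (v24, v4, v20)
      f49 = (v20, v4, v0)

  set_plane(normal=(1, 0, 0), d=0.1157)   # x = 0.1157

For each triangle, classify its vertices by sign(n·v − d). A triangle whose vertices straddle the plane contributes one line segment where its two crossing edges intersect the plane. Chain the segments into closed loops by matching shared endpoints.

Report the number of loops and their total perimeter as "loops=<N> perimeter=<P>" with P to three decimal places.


Straddling triangles (20 of 50):
  (v5,v10,v6) [+-+] → (0.1157, 2.32579, 0)–(0.1157, 2.02554, 0.485959)  len=0.5712
  (v6,v10,v11) [+--] → (0.1157, 2.02554, 0.485959)–(0.1157, 1.94969, 0.6087)  len=0.1443
  (v6,v11,v7) [+-+] → (0.1157, 1.94969, 0.6087)–(0.1157, 1.43597, 0.412495)  len=0.5499
  (v7,v11,v12) [+--] → (0.1157, 1.43597, 0.412495)–(0.1157, 1.34095, 0.3762)  len=0.1017
  (v7,v12,v8) [+-+] → (0.1157, 1.34095, 0.3762)–(0.1157, 1.34095, -0.219053)  len=0.5953
  (v8,v12,v13) [+--] → (0.1157, 1.34095, -0.219053)–(0.1157, 1.34095, -0.3762)  len=0.1571
  (v8,v13,v9) [+-+] → (0.1157, 1.34095, -0.3762)–(0.1157, 1.76751, -0.539113)  len=0.4566
  (v9,v13,v14) [+--] → (0.1157, 1.76751, -0.539113)–(0.1157, 1.94969, -0.6087)  len=0.1950
  (v9,v14,v5) [+-+] → (0.1157, 1.94969, -0.6087)–(0.1157, 2.22421, -0.164384)  len=0.5223
  (v5,v14,v10) [+--] → (0.1157, 2.22421, -0.164384)–(0.1157, 2.32579, 0)  len=0.1932
  (v15,v20,v16) [-+-] → (0.1157, -2.32579, 0)–(0.1157, -2.22421, 0.164384)  len=0.1932
  (v16,v20,v21) [-++] → (0.1157, -2.22421, 0.164384)–(0.1157, -1.94969, 0.6087)  len=0.5223
  (v16,v21,v17) [-+-] → (0.1157, -1.94969, 0.6087)–(0.1157, -1.76751, 0.539113)  len=0.1950
  (v17,v21,v22) [-++] → (0.1157, -1.76751, 0.539113)–(0.1157, -1.34095, 0.3762)  len=0.4566
  (v17,v22,v18) [-+-] → (0.1157, -1.34095, 0.3762)–(0.1157, -1.34095, 0.219053)  len=0.1571
  (v18,v22,v23) [-++] → (0.1157, -1.34095, 0.219053)–(0.1157, -1.34095, -0.3762)  len=0.5953
  (v18,v23,v19) [-+-] → (0.1157, -1.34095, -0.3762)–(0.1157, -1.43597, -0.412495)  len=0.1017
  (v19,v23,v24) [-++] → (0.1157, -1.43597, -0.412495)–(0.1157, -1.94969, -0.6087)  len=0.5499
  (v19,v24,v15) [-+-] → (0.1157, -1.94969, -0.6087)–(0.1157, -2.02554, -0.485959)  len=0.1443
  (v15,v24,v20) [-++] → (0.1157, -2.02554, -0.485959)–(0.1157, -2.32579, 0)  len=0.5712

Chained into 2 loop(s):
  loop 1: 10 segments, perimeter = 3.4867
  loop 2: 10 segments, perimeter = 3.4867
Total perimeter = 6.973

loops=2 perimeter=6.973


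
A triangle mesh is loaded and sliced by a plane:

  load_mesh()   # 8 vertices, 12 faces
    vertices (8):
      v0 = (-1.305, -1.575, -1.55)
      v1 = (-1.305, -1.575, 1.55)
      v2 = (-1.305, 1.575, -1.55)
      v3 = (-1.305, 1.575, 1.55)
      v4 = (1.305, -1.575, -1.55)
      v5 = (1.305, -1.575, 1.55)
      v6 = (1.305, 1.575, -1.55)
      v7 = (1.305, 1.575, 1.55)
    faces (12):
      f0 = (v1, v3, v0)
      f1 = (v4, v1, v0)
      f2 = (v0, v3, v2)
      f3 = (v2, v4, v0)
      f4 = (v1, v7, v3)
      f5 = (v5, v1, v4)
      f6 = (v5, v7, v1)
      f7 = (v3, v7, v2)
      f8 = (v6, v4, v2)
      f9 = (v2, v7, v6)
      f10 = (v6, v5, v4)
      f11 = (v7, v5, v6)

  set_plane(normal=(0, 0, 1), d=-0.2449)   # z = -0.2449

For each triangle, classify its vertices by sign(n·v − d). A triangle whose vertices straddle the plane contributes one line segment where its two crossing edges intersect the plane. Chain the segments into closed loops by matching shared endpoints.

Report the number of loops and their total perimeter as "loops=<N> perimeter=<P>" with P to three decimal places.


Straddling triangles (8 of 12):
  (v1,v3,v0) [++-] → (-1.305, -0.24885, -0.2449)–(-1.305, -1.575, -0.2449)  len=1.3261
  (v4,v1,v0) [-+-] → (0.20619, -1.575, -0.2449)–(-1.305, -1.575, -0.2449)  len=1.5112
  (v0,v3,v2) [-+-] → (-1.305, -0.24885, -0.2449)–(-1.305, 1.575, -0.2449)  len=1.8238
  (v5,v1,v4) [++-] → (0.20619, -1.575, -0.2449)–(1.305, -1.575, -0.2449)  len=1.0988
  (v3,v7,v2) [++-] → (-0.20619, 1.575, -0.2449)–(-1.305, 1.575, -0.2449)  len=1.0988
  (v2,v7,v6) [-+-] → (-0.20619, 1.575, -0.2449)–(1.305, 1.575, -0.2449)  len=1.5112
  (v6,v5,v4) [-+-] → (1.305, 0.24885, -0.2449)–(1.305, -1.575, -0.2449)  len=1.8238
  (v7,v5,v6) [++-] → (1.305, 0.24885, -0.2449)–(1.305, 1.575, -0.2449)  len=1.3261

Chained into 1 loop(s):
  loop 1: 8 segments, perimeter = 11.5200
Total perimeter = 11.520

loops=1 perimeter=11.520


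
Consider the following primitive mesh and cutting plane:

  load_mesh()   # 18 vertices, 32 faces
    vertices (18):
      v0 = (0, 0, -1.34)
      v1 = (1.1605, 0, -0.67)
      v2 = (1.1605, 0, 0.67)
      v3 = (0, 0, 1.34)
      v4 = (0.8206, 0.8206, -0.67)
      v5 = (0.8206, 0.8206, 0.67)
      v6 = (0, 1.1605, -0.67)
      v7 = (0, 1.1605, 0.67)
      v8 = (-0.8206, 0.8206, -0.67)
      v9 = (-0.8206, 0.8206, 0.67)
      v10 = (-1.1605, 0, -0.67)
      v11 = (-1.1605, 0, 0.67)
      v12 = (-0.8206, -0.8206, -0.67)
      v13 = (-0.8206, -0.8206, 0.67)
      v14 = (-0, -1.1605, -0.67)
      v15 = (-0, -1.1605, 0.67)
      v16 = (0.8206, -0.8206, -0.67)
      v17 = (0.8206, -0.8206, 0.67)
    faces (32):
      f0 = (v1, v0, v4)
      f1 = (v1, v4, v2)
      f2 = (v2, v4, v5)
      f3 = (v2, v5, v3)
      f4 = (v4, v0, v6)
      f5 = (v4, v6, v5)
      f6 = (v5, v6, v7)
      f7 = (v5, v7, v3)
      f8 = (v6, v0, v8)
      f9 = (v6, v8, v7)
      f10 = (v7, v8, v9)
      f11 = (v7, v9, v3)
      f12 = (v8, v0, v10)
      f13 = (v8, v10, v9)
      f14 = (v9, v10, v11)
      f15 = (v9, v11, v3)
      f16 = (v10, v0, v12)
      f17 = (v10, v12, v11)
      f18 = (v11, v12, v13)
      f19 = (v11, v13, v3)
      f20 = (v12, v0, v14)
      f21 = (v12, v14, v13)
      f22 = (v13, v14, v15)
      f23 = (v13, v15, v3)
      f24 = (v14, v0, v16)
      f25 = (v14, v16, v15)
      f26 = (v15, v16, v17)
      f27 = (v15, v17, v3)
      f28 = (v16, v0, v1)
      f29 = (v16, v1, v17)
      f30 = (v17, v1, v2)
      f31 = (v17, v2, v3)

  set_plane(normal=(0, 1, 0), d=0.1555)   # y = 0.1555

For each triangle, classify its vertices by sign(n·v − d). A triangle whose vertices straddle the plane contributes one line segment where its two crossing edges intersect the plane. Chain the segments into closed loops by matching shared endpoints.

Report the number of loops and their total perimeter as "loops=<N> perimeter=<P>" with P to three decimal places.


loops=1 perimeter=7.664

Straddling triangles (12 of 32):
  (v1,v0,v4) [--+] → (0.1555, 0.1555, -1.21304)–(1.09609, 0.1555, -0.67)  len=1.0861
  (v1,v4,v2) [-+-] → (1.09609, 0.1555, -0.67)–(1.09609, 0.1555, 0.416076)  len=1.0861
  (v2,v4,v5) [-++] → (1.09609, 0.1555, 0.416076)–(1.09609, 0.1555, 0.67)  len=0.2539
  (v2,v5,v3) [-+-] → (1.09609, 0.1555, 0.67)–(0.1555, 0.1555, 1.21304)  len=1.0861
  (v4,v0,v6) [+-+] → (0.1555, 0.1555, -1.21304)–(0, 0.1555, -1.25022)  len=0.1599
  (v5,v7,v3) [++-] → (0, 0.1555, 1.25022)–(0.1555, 0.1555, 1.21304)  len=0.1599
  (v6,v0,v8) [+-+] → (0, 0.1555, -1.25022)–(-0.1555, 0.1555, -1.21304)  len=0.1599
  (v7,v9,v3) [++-] → (-0.1555, 0.1555, 1.21304)–(0, 0.1555, 1.25022)  len=0.1599
  (v8,v0,v10) [+--] → (-0.1555, 0.1555, -1.21304)–(-1.09609, 0.1555, -0.67)  len=1.0861
  (v8,v10,v9) [+-+] → (-1.09609, 0.1555, -0.67)–(-1.09609, 0.1555, -0.416076)  len=0.2539
  (v9,v10,v11) [+--] → (-1.09609, 0.1555, -0.416076)–(-1.09609, 0.1555, 0.67)  len=1.0861
  (v9,v11,v3) [+--] → (-1.09609, 0.1555, 0.67)–(-0.1555, 0.1555, 1.21304)  len=1.0861

Chained into 1 loop(s):
  loop 1: 12 segments, perimeter = 7.6639
Total perimeter = 7.664


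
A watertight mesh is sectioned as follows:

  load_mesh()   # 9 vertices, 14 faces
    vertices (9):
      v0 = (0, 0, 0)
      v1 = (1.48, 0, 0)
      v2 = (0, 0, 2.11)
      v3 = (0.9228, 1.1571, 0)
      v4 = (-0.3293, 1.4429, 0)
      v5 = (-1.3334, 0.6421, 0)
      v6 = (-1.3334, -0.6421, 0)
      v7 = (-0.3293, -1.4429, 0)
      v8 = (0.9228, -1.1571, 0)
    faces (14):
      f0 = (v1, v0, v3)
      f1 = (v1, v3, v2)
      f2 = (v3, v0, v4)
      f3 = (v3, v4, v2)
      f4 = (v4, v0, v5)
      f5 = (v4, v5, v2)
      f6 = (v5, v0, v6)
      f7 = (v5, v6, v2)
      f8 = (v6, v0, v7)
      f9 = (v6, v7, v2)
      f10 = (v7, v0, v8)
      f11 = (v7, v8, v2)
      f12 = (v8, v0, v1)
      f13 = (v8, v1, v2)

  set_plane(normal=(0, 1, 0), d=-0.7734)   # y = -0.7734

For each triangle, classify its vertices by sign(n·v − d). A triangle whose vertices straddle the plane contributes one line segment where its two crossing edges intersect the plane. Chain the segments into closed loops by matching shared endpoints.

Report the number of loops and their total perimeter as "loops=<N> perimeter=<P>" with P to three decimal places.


Straddling triangles (6 of 14):
  (v6,v0,v7) [++-] → (-0.176506, -0.7734, 0)–(-1.16877, -0.7734, 0)  len=0.9923
  (v6,v7,v2) [+-+] → (-1.16877, -0.7734, 0)–(-0.176506, -0.7734, 0.979032)  len=1.3939
  (v7,v0,v8) [-+-] → (-0.176506, -0.7734, 0)–(0.616795, -0.7734, 0)  len=0.7933
  (v7,v8,v2) [--+] → (0.616795, -0.7734, 0.699686)–(-0.176506, -0.7734, 0.979032)  len=0.8410
  (v8,v0,v1) [-++] → (0.616795, -0.7734, 0)–(1.10757, -0.7734, 0)  len=0.4908
  (v8,v1,v2) [-++] → (1.10757, -0.7734, 0)–(0.616795, -0.7734, 0.699686)  len=0.8546

Chained into 1 loop(s):
  loop 1: 6 segments, perimeter = 5.3660
Total perimeter = 5.366

loops=1 perimeter=5.366


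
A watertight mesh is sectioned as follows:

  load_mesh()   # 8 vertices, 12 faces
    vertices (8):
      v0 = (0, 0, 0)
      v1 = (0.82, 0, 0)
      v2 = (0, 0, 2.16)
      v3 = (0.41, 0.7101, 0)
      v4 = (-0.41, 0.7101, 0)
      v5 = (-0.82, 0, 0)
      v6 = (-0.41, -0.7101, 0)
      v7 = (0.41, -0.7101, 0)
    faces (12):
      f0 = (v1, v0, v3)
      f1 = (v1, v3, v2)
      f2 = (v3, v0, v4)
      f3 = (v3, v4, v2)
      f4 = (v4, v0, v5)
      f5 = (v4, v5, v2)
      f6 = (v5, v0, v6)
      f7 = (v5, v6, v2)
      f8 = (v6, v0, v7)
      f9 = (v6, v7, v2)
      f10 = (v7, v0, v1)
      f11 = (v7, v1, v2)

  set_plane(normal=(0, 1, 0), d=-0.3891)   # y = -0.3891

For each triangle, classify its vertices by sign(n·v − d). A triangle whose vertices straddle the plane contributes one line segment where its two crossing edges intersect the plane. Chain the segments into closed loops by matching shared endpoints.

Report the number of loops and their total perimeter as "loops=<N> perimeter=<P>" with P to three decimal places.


loops=1 perimeter=3.729

Straddling triangles (6 of 12):
  (v5,v0,v6) [++-] → (-0.22466, -0.3891, 0)–(-0.59534, -0.3891, 0)  len=0.3707
  (v5,v6,v2) [+-+] → (-0.59534, -0.3891, 0)–(-0.22466, -0.3891, 0.976426)  len=1.0444
  (v6,v0,v7) [-+-] → (-0.22466, -0.3891, 0)–(0.22466, -0.3891, 0)  len=0.4493
  (v6,v7,v2) [--+] → (0.22466, -0.3891, 0.976426)–(-0.22466, -0.3891, 0.976426)  len=0.4493
  (v7,v0,v1) [-++] → (0.22466, -0.3891, 0)–(0.59534, -0.3891, 0)  len=0.3707
  (v7,v1,v2) [-++] → (0.59534, -0.3891, 0)–(0.22466, -0.3891, 0.976426)  len=1.0444

Chained into 1 loop(s):
  loop 1: 6 segments, perimeter = 3.7288
Total perimeter = 3.729


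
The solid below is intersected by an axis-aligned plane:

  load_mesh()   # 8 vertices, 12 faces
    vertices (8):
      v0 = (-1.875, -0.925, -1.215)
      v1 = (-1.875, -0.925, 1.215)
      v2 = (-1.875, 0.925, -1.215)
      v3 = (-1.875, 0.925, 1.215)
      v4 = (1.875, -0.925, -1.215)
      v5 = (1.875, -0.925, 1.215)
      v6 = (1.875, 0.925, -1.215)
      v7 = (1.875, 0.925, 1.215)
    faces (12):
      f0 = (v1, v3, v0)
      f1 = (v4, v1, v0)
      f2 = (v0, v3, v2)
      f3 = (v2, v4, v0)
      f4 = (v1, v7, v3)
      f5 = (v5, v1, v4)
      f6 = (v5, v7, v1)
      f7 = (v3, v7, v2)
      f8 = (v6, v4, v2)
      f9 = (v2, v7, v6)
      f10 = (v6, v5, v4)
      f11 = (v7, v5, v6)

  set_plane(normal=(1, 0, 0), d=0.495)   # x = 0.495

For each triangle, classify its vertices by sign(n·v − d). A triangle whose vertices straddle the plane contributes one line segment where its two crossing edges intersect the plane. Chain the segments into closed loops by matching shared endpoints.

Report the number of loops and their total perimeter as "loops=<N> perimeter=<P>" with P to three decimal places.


loops=1 perimeter=8.560

Straddling triangles (8 of 12):
  (v4,v1,v0) [+--] → (0.495, -0.925, -0.32076)–(0.495, -0.925, -1.215)  len=0.8942
  (v2,v4,v0) [-+-] → (0.495, -0.2442, -1.215)–(0.495, -0.925, -1.215)  len=0.6808
  (v1,v7,v3) [-+-] → (0.495, 0.2442, 1.215)–(0.495, 0.925, 1.215)  len=0.6808
  (v5,v1,v4) [+-+] → (0.495, -0.925, 1.215)–(0.495, -0.925, -0.32076)  len=1.5358
  (v5,v7,v1) [++-] → (0.495, 0.2442, 1.215)–(0.495, -0.925, 1.215)  len=1.1692
  (v3,v7,v2) [-+-] → (0.495, 0.925, 1.215)–(0.495, 0.925, 0.32076)  len=0.8942
  (v6,v4,v2) [++-] → (0.495, -0.2442, -1.215)–(0.495, 0.925, -1.215)  len=1.1692
  (v2,v7,v6) [-++] → (0.495, 0.925, 0.32076)–(0.495, 0.925, -1.215)  len=1.5358

Chained into 1 loop(s):
  loop 1: 8 segments, perimeter = 8.5600
Total perimeter = 8.560


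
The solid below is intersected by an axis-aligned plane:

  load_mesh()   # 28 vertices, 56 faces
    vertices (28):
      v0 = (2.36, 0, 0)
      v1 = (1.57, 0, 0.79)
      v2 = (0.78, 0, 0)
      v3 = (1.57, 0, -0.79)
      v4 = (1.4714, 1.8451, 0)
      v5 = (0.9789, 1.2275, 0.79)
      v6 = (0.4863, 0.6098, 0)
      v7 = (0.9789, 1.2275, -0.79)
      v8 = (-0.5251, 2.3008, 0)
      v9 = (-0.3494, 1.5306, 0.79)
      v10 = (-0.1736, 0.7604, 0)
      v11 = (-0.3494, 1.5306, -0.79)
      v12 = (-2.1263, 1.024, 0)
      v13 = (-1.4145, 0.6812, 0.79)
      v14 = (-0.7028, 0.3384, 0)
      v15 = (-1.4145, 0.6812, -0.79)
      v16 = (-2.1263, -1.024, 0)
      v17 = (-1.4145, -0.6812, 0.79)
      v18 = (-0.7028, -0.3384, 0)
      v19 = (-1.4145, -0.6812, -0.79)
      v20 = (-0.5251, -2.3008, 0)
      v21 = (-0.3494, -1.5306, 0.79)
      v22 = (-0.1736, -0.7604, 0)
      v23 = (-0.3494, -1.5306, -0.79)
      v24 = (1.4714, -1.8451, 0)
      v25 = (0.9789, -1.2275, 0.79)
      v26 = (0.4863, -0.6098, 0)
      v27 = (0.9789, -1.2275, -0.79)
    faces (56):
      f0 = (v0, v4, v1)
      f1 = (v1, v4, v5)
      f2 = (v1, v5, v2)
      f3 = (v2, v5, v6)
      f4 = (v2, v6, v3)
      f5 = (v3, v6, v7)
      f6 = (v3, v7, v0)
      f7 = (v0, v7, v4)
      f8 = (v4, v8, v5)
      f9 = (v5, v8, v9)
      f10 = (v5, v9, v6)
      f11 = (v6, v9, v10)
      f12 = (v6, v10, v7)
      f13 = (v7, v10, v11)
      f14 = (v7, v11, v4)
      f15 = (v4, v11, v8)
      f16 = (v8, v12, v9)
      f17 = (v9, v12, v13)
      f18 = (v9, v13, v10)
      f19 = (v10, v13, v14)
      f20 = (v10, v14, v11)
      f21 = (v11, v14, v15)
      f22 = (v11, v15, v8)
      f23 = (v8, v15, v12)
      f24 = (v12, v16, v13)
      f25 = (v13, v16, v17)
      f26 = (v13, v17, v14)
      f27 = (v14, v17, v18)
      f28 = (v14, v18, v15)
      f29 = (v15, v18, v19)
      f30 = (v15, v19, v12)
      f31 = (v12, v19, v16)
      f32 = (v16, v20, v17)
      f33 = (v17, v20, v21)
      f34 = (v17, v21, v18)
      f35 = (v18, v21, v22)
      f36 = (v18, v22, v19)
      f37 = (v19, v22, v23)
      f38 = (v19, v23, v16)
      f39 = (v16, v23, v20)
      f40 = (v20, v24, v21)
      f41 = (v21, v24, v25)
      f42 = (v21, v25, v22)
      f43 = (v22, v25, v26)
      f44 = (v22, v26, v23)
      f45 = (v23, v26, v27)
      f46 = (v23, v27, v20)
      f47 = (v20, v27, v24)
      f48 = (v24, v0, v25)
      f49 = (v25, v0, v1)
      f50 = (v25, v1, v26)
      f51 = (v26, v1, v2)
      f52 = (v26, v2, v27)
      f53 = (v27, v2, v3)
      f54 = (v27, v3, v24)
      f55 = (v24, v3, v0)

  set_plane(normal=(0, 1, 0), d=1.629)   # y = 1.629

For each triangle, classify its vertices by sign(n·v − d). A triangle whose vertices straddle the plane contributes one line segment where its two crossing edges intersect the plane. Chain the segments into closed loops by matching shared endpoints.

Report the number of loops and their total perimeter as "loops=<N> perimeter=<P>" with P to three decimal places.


Straddling triangles (10 of 56):
  (v0,v4,v1) [-+-] → (1.57547, 1.629, 0)–(1.48295, 1.629, 0.0925256)  len=0.1309
  (v1,v4,v5) [-+-] → (1.48295, 1.629, 0.0925256)–(1.29907, 1.629, 0.276423)  len=0.2601
  (v0,v7,v4) [--+] → (1.29907, 1.629, -0.276423)–(1.57547, 1.629, 0)  len=0.3909
  (v4,v8,v5) [++-] → (0.416284, 1.629, 0.494477)–(1.29907, 1.629, 0.276423)  len=0.9093
  (v5,v8,v9) [-+-] → (0.416284, 1.629, 0.494477)–(-0.371847, 1.629, 0.68907)  len=0.8118
  (v7,v11,v4) [--+] → (0.220288, 1.629, -0.542827)–(1.29907, 1.629, -0.276423)  len=1.1112
  (v4,v11,v8) [+-+] → (0.220288, 1.629, -0.542827)–(-0.371847, 1.629, -0.68907)  len=0.6099
  (v8,v12,v9) [+--] → (-1.36759, 1.629, 0)–(-0.371847, 1.629, 0.68907)  len=1.2109
  (v11,v15,v8) [--+] → (-0.894018, 1.629, -0.327687)–(-0.371847, 1.629, -0.68907)  len=0.6350
  (v8,v15,v12) [+--] → (-0.894018, 1.629, -0.327687)–(-1.36759, 1.629, 0)  len=0.5759

Chained into 1 loop(s):
  loop 1: 10 segments, perimeter = 6.6459
Total perimeter = 6.646

loops=1 perimeter=6.646
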